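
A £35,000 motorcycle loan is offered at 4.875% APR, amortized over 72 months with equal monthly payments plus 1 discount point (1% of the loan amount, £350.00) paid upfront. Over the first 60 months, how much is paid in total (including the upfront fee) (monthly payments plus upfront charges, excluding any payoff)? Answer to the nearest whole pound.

£34,049

At 4.875% the monthly rate is 0.0040625, so the payment is 35,000 × 0.0040625 / (1 − 1.0040625^−72) = £561.65.
Total outlay = 60 × £561.65 + £350.00 = £34,049.00.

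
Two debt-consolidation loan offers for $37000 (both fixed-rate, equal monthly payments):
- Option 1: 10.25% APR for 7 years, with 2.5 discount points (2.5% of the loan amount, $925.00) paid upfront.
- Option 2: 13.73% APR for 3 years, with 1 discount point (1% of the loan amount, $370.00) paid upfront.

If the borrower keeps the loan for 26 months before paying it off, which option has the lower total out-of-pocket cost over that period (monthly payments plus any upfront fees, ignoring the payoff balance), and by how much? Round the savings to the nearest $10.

Option 1: monthly rate = 10.25%/12 = 0.0085417; payment = 37,000 × 0.0085417 / (1 − (1+0.0085417)^−84) = $619.03.
Option 2: at 13.73% the monthly rate is 0.0114417, so the payment is 37,000 × 0.0114417 / (1 − 1.0114417^−36) = $1,259.73.
Over 26 months: Option 1 costs 26 × $619.03 + $925.00 = $17,019.78; Option 2 costs 26 × $1,259.73 + $370.00 = $33,122.98.
Option 1 is cheaper by $33,122.98 − $17,019.78 = $16,103.20.

Option 1 by $16,100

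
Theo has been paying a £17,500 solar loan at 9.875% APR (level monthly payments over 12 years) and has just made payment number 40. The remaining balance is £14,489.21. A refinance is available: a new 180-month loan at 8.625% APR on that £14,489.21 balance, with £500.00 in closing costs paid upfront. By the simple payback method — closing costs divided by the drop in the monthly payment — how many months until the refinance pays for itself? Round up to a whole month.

Current payment = 17,500 × 9.875%/12 / (1 − (1+0.0082292)^−144) = £207.88.
Refinanced payment = 14,489.21 × 0.0071875 / (1 − (1+0.0071875)^−180) = £143.74.
Monthly savings = £207.88 − £143.74 = £64.14.
Break-even = £500.00 / £64.14 = 7.80 → 8 months.

8 months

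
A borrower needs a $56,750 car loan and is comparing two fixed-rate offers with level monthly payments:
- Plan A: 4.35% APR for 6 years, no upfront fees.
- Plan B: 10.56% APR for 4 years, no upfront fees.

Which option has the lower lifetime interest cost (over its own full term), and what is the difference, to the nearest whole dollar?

Plan A: monthly rate = 4.35%/12 = 0.0036250; payment = 56,750 × 0.0036250 / (1 − (1+0.0036250)^−72) = $896.94.
Total interest on Plan A = 72 × $896.94 − $56,750 = $7,829.68.
Plan B: monthly rate = 10.56%/12 = 0.0088000; payment = 56,750 × 0.0088000 / (1 − (1+0.0088000)^−48) = $1,454.64.
Total interest on Plan B = 48 × $1,454.64 − $56,750 = $13,072.72.
Plan A is lower by $5,243.04.

Plan A by $5,243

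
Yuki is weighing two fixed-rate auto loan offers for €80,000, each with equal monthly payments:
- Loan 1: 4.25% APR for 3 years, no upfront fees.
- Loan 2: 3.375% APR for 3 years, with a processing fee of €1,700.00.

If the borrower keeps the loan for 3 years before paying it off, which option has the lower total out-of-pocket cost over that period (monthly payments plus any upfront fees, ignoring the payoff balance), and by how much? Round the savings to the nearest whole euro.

Loan 1: monthly rate = 4.25%/12 = 0.0035417; payment = 80,000 × 0.0035417 / (1 − (1+0.0035417)^−36) = €2,370.83.
Loan 2: monthly rate = 3.375%/12 = 0.0028125; payment = 80,000 × 0.0028125 / (1 − (1+0.0028125)^−36) = €2,339.74.
Over 36 months: Loan 1 costs 36 × €2,370.83 = €85,349.88; Loan 2 costs 36 × €2,339.74 + €1,700.00 = €85,930.64.
Loan 1 is cheaper by €85,930.64 − €85,349.88 = €580.76.

Loan 1 by €581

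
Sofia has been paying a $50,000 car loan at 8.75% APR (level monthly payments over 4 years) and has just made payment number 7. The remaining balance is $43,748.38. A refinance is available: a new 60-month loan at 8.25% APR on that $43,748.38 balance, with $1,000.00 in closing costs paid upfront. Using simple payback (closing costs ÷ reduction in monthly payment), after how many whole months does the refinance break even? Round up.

3 months

Current payment = 50,000 × 8.75%/12 / (1 − (1+0.0072917)^−48) = $1,238.33.
Refinanced payment = 43,748.38 × 0.0068750 / (1 − (1+0.0068750)^−60) = $892.30.
Monthly savings = $1,238.33 − $892.30 = $346.03.
Break-even = $1,000.00 / $346.03 = 2.89 → 3 months.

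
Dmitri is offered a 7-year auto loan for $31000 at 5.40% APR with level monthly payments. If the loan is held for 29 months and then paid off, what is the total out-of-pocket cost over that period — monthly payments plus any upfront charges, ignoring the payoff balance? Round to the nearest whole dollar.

Monthly rate = 5.4%/12 = 0.0045000; payment = 31,000 × 0.0045000 / (1 − (1+0.0045000)^−84) = $444.00.
Total outlay = 29 × $444.00 = $12,876.00.

$12,876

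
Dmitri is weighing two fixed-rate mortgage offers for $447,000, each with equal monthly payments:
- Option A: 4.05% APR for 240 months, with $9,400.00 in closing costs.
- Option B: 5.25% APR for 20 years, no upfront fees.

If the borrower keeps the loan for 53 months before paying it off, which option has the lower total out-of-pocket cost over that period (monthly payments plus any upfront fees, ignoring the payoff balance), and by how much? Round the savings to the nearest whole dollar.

Option A by $6,053

Option A: at 4.05% the monthly rate is 0.0033750, so the payment is 447,000 × 0.0033750 / (1 − 1.0033750^−240) = $2,720.52.
Option B: monthly rate = 5.25%/12 = 0.0043750; payment = 447,000 × 0.0043750 / (1 − (1+0.0043750)^−240) = $3,012.08.
Over 53 months: Option A costs 53 × $2,720.52 + $9,400.00 = $153,587.56; Option B costs 53 × $3,012.08 = $159,640.24.
Option A is cheaper by $159,640.24 − $153,587.56 = $6,052.68.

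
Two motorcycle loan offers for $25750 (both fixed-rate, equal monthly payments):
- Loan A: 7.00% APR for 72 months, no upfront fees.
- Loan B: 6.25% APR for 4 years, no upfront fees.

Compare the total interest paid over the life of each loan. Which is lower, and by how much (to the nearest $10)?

Loan A: monthly rate = 7%/12 = 0.0058333; payment = 25,750 × 0.0058333 / (1 − (1+0.0058333)^−72) = $439.01.
Total interest on Loan A = 72 × $439.01 − $25,750 = $5,858.72.
Loan B: monthly rate = 6.25%/12 = 0.0052083; payment = 25,750 × 0.0052083 / (1 − (1+0.0052083)^−48) = $607.70.
Total interest on Loan B = 48 × $607.70 − $25,750 = $3,419.60.
Loan B is lower by $2,439.12.

Loan B by $2,440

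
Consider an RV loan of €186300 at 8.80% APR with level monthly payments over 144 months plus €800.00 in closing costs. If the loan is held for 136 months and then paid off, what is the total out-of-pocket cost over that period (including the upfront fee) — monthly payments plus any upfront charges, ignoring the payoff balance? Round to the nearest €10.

€286,290

Monthly rate = 8.8%/12 = 0.0073333; payment = 186,300 × 0.0073333 / (1 − (1+0.0073333)^−144) = €2,099.22.
Total outlay = 136 × €2,099.22 + €800.00 = €286,293.92.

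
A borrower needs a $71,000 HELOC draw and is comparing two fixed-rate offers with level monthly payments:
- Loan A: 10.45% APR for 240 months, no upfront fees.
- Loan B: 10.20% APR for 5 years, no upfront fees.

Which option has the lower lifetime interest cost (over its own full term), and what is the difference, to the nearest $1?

Loan B by $78,620

Loan A: at 10.45% the monthly rate is 0.0087083, so the payment is 71,000 × 0.0087083 / (1 − 1.0087083^−240) = $706.47.
Total interest on Loan A = 240 × $706.47 − $71,000 = $98,552.80.
Loan B: at 10.20% the monthly rate is 0.0085000, so the payment is 71,000 × 0.0085000 / (1 − 1.0085000^−60) = $1,515.54.
Total interest on Loan B = 60 × $1,515.54 − $71,000 = $19,932.40.
Loan B is lower by $78,620.40.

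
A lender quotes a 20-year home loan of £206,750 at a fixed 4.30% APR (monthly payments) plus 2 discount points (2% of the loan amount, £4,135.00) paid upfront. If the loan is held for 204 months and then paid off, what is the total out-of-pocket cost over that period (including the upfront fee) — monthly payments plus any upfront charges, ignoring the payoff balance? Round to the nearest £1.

Monthly rate = 4.3%/12 = 0.0035833; payment = 206,750 × 0.0035833 / (1 − (1+0.0035833)^−240) = £1,285.79.
Total outlay = 204 × £1,285.79 + £4,135.00 = £266,436.16.

£266,436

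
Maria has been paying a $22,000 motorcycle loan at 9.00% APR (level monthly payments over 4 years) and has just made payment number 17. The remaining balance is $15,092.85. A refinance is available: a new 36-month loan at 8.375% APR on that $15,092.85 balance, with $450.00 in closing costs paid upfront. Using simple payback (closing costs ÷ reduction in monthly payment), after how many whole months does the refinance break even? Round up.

Current payment = 22,000 × 9%/12 / (1 − (1+0.0075000)^−48) = $547.47.
Refinanced payment = 15,092.85 × 0.0069792 / (1 − (1+0.0069792)^−36) = $475.57.
Monthly savings = $547.47 − $475.57 = $71.90.
Break-even = $450.00 / $71.90 = 6.26 → 7 months.

7 months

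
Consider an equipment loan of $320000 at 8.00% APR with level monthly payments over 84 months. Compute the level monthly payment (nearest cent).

$4,987.59

At 8.00% the monthly rate is 0.0066667, so the payment is 320,000 × 0.0066667 / (1 − 1.0066667^−84) = $4,987.59.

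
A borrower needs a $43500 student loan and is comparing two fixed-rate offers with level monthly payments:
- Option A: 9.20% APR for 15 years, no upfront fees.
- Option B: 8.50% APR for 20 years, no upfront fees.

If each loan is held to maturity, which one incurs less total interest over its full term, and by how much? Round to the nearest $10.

Option A: monthly rate = 9.2%/12 = 0.0076667; payment = 43,500 × 0.0076667 / (1 − (1+0.0076667)^−180) = $446.40.
Total interest on Option A = 180 × $446.40 − $43,500 = $36,852.00.
Option B: monthly rate = 8.5%/12 = 0.0070833; payment = 43,500 × 0.0070833 / (1 − (1+0.0070833)^−240) = $377.50.
Total interest on Option B = 240 × $377.50 − $43,500 = $47,100.00.
Option A is lower by $10,248.00.

Option A by $10,250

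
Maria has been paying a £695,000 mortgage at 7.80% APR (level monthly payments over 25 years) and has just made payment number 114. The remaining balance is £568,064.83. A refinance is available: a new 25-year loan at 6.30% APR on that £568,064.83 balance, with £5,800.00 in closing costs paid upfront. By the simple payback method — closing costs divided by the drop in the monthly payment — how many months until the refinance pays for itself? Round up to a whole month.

4 months

Current payment = 695,000 × 7.8%/12 / (1 − (1+0.0065000)^−300) = £5,272.37.
Refinanced payment = 568,064.83 × 0.0052500 / (1 − (1+0.0052500)^−300) = £3,764.93.
Monthly savings = £5,272.37 − £3,764.93 = £1,507.44.
Break-even = £5,800.00 / £1,507.44 = 3.85 → 4 months.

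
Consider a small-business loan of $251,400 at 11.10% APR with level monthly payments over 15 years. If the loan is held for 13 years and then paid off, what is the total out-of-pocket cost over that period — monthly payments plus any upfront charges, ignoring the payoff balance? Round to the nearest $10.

At 11.10% the monthly rate is 0.0092500, so the payment is 251,400 × 0.0092500 / (1 − 1.0092500^−180) = $2,873.21.
Total outlay = 156 × $2,873.21 = $448,220.76.

$448,220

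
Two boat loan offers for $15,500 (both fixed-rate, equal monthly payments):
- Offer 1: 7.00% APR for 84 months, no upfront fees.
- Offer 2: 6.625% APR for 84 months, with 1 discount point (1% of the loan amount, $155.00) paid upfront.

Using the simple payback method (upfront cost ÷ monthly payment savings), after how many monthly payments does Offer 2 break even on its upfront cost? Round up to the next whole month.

55 months

Offer 1: monthly rate = 7%/12 = 0.0058333; payment = 15,500 × 0.0058333 / (1 − (1+0.0058333)^−84) = $233.94.
Offer 2: monthly rate = 6.625%/12 = 0.0055208; payment = 15,500 × 0.0055208 / (1 − (1+0.0055208)^−84) = $231.11.
Monthly savings = $233.94 − $231.11 = $2.83.
Break-even = $155.00 / $2.83 = 54.77 → 55 months.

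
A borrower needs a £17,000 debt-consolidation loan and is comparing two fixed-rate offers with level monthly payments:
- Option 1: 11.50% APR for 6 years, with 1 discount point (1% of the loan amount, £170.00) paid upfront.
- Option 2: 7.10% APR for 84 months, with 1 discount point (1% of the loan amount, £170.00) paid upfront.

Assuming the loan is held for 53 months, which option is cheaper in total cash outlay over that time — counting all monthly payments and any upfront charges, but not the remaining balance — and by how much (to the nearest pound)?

Option 1: at 11.50% the monthly rate is 0.0095833, so the payment is 17,000 × 0.0095833 / (1 − 1.0095833^−72) = £327.95.
Option 2: monthly rate = 7.1%/12 = 0.0059167; payment = 17,000 × 0.0059167 / (1 − (1+0.0059167)^−84) = £257.41.
Over 53 months: Option 1 costs 53 × £327.95 + £170.00 = £17,551.35; Option 2 costs 53 × £257.41 + £170.00 = £13,812.73.
Option 2 is cheaper by £17,551.35 − £13,812.73 = £3,738.62.

Option 2 by £3,739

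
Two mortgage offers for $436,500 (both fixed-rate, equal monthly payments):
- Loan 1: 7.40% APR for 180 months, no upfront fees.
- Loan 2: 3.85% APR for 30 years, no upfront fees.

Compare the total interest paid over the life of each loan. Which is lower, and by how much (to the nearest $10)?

Loan 1 by $12,790

Loan 1: monthly rate = 7.4%/12 = 0.0061667; payment = 436,500 × 0.0061667 / (1 − (1+0.0061667)^−180) = $4,021.64.
Total interest on Loan 1 = 180 × $4,021.64 − $436,500 = $287,395.20.
Loan 2: monthly rate = 3.85%/12 = 0.0032083; payment = 436,500 × 0.0032083 / (1 − (1+0.0032083)^−360) = $2,046.35.
Total interest on Loan 2 = 360 × $2,046.35 − $436,500 = $300,186.00.
Loan 1 is lower by $12,790.80.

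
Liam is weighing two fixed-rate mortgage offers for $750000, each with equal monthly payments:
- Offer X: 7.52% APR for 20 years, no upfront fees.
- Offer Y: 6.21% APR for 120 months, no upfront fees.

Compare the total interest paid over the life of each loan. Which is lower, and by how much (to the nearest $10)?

Offer Y by $443,570

Offer X: at 7.52% the monthly rate is 0.0062667, so the payment is 750,000 × 0.0062667 / (1 − 1.0062667^−240) = $6,051.12.
Total interest on Offer X = 240 × $6,051.12 − $750,000 = $702,268.80.
Offer Y: monthly rate = 6.21%/12 = 0.0051750; payment = 750,000 × 0.0051750 / (1 − (1+0.0051750)^−120) = $8,405.85.
Total interest on Offer Y = 120 × $8,405.85 − $750,000 = $258,702.00.
Offer Y is lower by $443,566.80.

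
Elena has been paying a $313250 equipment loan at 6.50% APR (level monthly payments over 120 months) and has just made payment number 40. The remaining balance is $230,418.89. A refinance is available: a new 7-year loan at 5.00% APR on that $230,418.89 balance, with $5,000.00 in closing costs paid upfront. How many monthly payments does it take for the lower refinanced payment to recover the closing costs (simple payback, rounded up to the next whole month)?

17 months

Current payment = 313,250 × 6.5%/12 / (1 − (1+0.0054167)^−120) = $3,556.89.
Refinanced payment = 230,418.89 × 0.0041667 / (1 − (1+0.0041667)^−84) = $3,256.72.
Monthly savings = $3,556.89 − $3,256.72 = $300.17.
Break-even = $5,000.00 / $300.17 = 16.66 → 17 months.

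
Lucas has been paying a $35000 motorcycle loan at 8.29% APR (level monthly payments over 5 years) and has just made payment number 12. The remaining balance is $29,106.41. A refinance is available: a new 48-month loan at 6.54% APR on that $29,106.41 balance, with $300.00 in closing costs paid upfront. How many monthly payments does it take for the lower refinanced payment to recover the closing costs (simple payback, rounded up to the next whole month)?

13 months

Current payment = 35,000 × 8.29%/12 / (1 − (1+0.0069083)^−60) = $714.54.
Refinanced payment = 29,106.41 × 0.0054500 / (1 − (1+0.0054500)^−48) = $690.79.
Monthly savings = $714.54 − $690.79 = $23.75.
Break-even = $300.00 / $23.75 = 12.63 → 13 months.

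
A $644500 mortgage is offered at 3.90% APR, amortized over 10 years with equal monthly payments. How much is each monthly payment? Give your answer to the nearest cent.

$6,494.66

At 3.90% the monthly rate is 0.0032500, so the payment is 644,500 × 0.0032500 / (1 − 1.0032500^−120) = $6,494.66.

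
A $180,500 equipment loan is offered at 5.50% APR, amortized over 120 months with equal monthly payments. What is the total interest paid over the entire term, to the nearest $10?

$54,570

Monthly rate = 5.5%/12 = 0.0045833; payment = 180,500 × 0.0045833 / (1 − (1+0.0045833)^−120) = $1,958.90.
Total paid = 120 × $1,958.90 = $235,068.00; interest = $235,068.00 − $180,500 = $54,568.00.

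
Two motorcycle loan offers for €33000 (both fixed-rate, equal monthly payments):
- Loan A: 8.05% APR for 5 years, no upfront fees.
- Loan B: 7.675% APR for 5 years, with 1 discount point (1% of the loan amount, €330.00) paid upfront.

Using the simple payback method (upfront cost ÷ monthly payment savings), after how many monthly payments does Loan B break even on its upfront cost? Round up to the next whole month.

56 months

Loan A: monthly rate = 8.05%/12 = 0.0067083; payment = 33,000 × 0.0067083 / (1 − (1+0.0067083)^−60) = €669.91.
Loan B: at 7.675% the monthly rate is 0.0063958, so the payment is 33,000 × 0.0063958 / (1 − 1.0063958^−60) = €664.00.
Monthly savings = €669.91 − €664.00 = €5.91.
Break-even = €330.00 / €5.91 = 55.84 → 56 months.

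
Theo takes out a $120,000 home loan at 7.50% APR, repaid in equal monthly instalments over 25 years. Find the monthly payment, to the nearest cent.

At 7.50% the monthly rate is 0.0062500, so the payment is 120,000 × 0.0062500 / (1 − 1.0062500^−300) = $886.79.

$886.79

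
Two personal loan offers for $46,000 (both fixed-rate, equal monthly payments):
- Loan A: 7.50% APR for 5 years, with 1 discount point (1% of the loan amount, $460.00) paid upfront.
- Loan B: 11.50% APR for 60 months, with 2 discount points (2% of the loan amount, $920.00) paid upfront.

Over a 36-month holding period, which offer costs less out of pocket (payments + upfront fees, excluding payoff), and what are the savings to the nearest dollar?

Loan A: monthly rate = 7.5%/12 = 0.0062500; payment = 46,000 × 0.0062500 / (1 − (1+0.0062500)^−60) = $921.75.
Loan B: monthly rate = 11.5%/12 = 0.0095833; payment = 46,000 × 0.0095833 / (1 − (1+0.0095833)^−60) = $1,011.66.
Over 36 months: Loan A costs 36 × $921.75 + $460.00 = $33,643.00; Loan B costs 36 × $1,011.66 + $920.00 = $37,339.76.
Loan A is cheaper by $37,339.76 − $33,643.00 = $3,696.76.

Loan A by $3,697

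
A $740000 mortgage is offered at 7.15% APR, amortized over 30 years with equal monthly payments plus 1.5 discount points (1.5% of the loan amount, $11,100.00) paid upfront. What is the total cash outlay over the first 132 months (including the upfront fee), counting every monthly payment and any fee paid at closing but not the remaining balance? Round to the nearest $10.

$670,840

At 7.15% the monthly rate is 0.0059583, so the payment is 740,000 × 0.0059583 / (1 − 1.0059583^−360) = $4,998.01.
Total outlay = 132 × $4,998.01 + $11,100.00 = $670,837.32.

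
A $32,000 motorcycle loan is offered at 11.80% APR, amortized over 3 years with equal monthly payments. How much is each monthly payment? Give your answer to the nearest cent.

$1,059.80

Monthly rate = 11.8%/12 = 0.0098333; payment = 32,000 × 0.0098333 / (1 − (1+0.0098333)^−36) = $1,059.80.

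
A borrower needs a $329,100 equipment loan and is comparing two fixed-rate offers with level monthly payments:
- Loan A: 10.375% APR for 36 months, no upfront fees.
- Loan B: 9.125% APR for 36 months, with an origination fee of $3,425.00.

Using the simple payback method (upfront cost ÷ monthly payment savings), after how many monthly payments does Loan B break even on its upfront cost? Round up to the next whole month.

18 months

Loan A: monthly rate = 10.375%/12 = 0.0086458; payment = 329,100 × 0.0086458 / (1 − (1+0.0086458)^−36) = $10,677.17.
Loan B: monthly rate = 9.125%/12 = 0.0076042; payment = 329,100 × 0.0076042 / (1 − (1+0.0076042)^−36) = $10,484.45.
Monthly savings = $10,677.17 − $10,484.45 = $192.72.
Break-even = $3,425.00 / $192.72 = 17.77 → 18 months.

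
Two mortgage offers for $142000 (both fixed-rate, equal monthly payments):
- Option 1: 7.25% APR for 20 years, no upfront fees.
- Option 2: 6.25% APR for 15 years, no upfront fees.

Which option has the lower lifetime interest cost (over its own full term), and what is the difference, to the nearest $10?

Option 1: monthly rate = 7.25%/12 = 0.0060417; payment = 142,000 × 0.0060417 / (1 − (1+0.0060417)^−240) = $1,122.33.
Total interest on Option 1 = 240 × $1,122.33 − $142,000 = $127,359.20.
Option 2: at 6.25% the monthly rate is 0.0052083, so the payment is 142,000 × 0.0052083 / (1 − 1.0052083^−180) = $1,217.54.
Total interest on Option 2 = 180 × $1,217.54 − $142,000 = $77,157.20.
Option 2 is lower by $50,202.00.

Option 2 by $50,200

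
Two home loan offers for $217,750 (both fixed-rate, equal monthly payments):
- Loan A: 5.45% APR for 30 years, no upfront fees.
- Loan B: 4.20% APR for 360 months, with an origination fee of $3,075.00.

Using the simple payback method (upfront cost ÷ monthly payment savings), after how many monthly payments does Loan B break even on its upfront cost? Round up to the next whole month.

19 months

Loan A: at 5.45% the monthly rate is 0.0045417, so the payment is 217,750 × 0.0045417 / (1 − 1.0045417^−360) = $1,229.54.
Loan B: monthly rate = 4.2%/12 = 0.0035000; payment = 217,750 × 0.0035000 / (1 − (1+0.0035000)^−360) = $1,064.83.
Monthly savings = $1,229.54 − $1,064.83 = $164.71.
Break-even = $3,075.00 / $164.71 = 18.67 → 19 months.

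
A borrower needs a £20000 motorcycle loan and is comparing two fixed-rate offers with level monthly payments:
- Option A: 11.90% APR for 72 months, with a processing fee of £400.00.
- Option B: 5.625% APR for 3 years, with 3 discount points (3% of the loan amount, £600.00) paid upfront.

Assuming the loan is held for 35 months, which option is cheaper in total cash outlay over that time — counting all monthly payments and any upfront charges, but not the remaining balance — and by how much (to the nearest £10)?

Option A by £7,730

Option A: at 11.90% the monthly rate is 0.0099167, so the payment is 20,000 × 0.0099167 / (1 − 1.0099167^−72) = £389.96.
Option B: at 5.625% the monthly rate is 0.0046875, so the payment is 20,000 × 0.0046875 / (1 − 1.0046875^−36) = £605.05.
Over 35 months: Option A costs 35 × £389.96 + £400.00 = £14,048.60; Option B costs 35 × £605.05 + £600.00 = £21,776.75.
Option A is cheaper by £21,776.75 − £14,048.60 = £7,728.15.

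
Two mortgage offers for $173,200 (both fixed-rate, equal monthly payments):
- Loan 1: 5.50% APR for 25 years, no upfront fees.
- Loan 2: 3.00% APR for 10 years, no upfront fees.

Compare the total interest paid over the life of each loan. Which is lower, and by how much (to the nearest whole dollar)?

Loan 2 by $118,388

Loan 1: at 5.50% the monthly rate is 0.0045833, so the payment is 173,200 × 0.0045833 / (1 − 1.0045833^−300) = $1,063.60.
Total interest on Loan 1 = 300 × $1,063.60 − $173,200 = $145,880.00.
Loan 2: at 3.00% the monthly rate is 0.0025000, so the payment is 173,200 × 0.0025000 / (1 − 1.0025000^−120) = $1,672.43.
Total interest on Loan 2 = 120 × $1,672.43 − $173,200 = $27,491.60.
Loan 2 is lower by $118,388.40.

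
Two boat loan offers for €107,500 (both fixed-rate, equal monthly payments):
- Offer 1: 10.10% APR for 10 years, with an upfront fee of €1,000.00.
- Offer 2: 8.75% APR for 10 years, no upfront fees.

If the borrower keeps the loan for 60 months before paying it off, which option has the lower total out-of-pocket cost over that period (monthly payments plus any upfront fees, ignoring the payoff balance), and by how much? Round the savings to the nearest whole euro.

Offer 2 by €5,759

Offer 1: monthly rate = 10.1%/12 = 0.0084167; payment = 107,500 × 0.0084167 / (1 − (1+0.0084167)^−120) = €1,426.58.
Offer 2: at 8.75% the monthly rate is 0.0072917, so the payment is 107,500 × 0.0072917 / (1 − 1.0072917^−120) = €1,347.26.
Over 60 months: Offer 1 costs 60 × €1,426.58 + €1,000.00 = €86,594.80; Offer 2 costs 60 × €1,347.26 = €80,835.60.
Offer 2 is cheaper by €86,594.80 − €80,835.60 = €5,759.20.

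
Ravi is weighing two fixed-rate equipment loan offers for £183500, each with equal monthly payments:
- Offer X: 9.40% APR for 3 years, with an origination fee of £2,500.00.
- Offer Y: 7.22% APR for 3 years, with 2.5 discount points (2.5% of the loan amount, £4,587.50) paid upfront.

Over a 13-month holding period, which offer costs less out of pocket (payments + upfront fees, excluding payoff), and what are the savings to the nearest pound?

Offer X: monthly rate = 9.4%/12 = 0.0078333; payment = 183,500 × 0.0078333 / (1 − (1+0.0078333)^−36) = £5,869.47.
Offer Y: at 7.22% the monthly rate is 0.0060167, so the payment is 183,500 × 0.0060167 / (1 − 1.0060167^−36) = £5,684.42.
Over 13 months: Offer X costs 13 × £5,869.47 + £2,500.00 = £78,803.11; Offer Y costs 13 × £5,684.42 + £4,587.50 = £78,484.96.
Offer Y is cheaper by £78,803.11 − £78,484.96 = £318.15.

Offer Y by £318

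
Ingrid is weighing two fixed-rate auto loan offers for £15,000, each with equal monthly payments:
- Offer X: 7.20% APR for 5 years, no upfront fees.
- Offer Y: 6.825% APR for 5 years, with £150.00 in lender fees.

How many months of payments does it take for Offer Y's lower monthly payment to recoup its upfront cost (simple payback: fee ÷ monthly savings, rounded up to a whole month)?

57 months

Offer X: at 7.20% the monthly rate is 0.0060000, so the payment is 15,000 × 0.0060000 / (1 − 1.0060000^−60) = £298.44.
Offer Y: at 6.825% the monthly rate is 0.0056875, so the payment is 15,000 × 0.0056875 / (1 − 1.0056875^−60) = £295.78.
Monthly savings = £298.44 − £295.78 = £2.66.
Break-even = £150.00 / £2.66 = 56.39 → 57 months.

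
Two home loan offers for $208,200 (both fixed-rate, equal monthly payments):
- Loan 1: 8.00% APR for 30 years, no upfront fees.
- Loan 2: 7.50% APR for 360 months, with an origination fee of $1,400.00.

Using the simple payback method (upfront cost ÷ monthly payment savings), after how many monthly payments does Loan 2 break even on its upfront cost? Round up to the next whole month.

20 months

Loan 1: monthly rate = 8%/12 = 0.0066667; payment = 208,200 × 0.0066667 / (1 − (1+0.0066667)^−360) = $1,527.70.
Loan 2: monthly rate = 7.5%/12 = 0.0062500; payment = 208,200 × 0.0062500 / (1 − (1+0.0062500)^−360) = $1,455.76.
Monthly savings = $1,527.70 − $1,455.76 = $71.94.
Break-even = $1,400.00 / $71.94 = 19.46 → 20 months.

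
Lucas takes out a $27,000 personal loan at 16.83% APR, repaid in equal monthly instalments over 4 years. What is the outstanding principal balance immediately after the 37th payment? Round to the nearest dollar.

$7,867

With monthly rate i = 16.83%/12 = 0.0140250, the balance after k of n payments is P · [(1+i)^n − (1+i)^k] / [(1+i)^n − 1].
(1+0.0140250)^48 = 1.95135278 and (1+0.0140250)^37 = 1.67417366, so the balance is 27,000 × (1.95135278 − 1.67417366) / (1.95135278 − 1) = $7,866.52.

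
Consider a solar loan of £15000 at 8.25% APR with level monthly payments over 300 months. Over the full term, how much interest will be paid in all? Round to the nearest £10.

£20,480

At 8.25% the monthly rate is 0.0068750, so the payment is 15,000 × 0.0068750 / (1 − 1.0068750^−300) = £118.27.
Total paid = 300 × £118.27 = £35,481.00; interest = £35,481.00 − £15,000 = £20,481.00.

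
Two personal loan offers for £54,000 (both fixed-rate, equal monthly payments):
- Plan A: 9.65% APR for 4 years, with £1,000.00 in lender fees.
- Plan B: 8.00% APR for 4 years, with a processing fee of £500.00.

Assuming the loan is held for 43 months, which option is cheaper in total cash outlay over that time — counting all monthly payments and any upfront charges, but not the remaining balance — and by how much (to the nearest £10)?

Plan A: monthly rate = 9.65%/12 = 0.0080417; payment = 54,000 × 0.0080417 / (1 − (1+0.0080417)^−48) = £1,360.52.
Plan B: at 8.00% the monthly rate is 0.0066667, so the payment is 54,000 × 0.0066667 / (1 − 1.0066667^−48) = £1,318.30.
Over 43 months: Plan A costs 43 × £1,360.52 + £1,000.00 = £59,502.36; Plan B costs 43 × £1,318.30 + £500.00 = £57,186.90.
Plan B is cheaper by £59,502.36 − £57,186.90 = £2,315.46.

Plan B by £2,320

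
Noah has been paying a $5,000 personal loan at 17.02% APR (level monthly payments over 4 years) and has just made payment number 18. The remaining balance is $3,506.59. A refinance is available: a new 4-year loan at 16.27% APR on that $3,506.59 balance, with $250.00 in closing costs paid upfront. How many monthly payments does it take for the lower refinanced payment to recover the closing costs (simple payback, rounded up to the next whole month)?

6 months

Current payment = 5,000 × 17.02%/12 / (1 − (1+0.0141833)^−48) = $144.33.
Refinanced payment = 3,506.59 × 0.0135583 / (1 − (1+0.0135583)^−48) = $99.86.
Monthly savings = $144.33 − $99.86 = $44.47.
Break-even = $250.00 / $44.47 = 5.62 → 6 months.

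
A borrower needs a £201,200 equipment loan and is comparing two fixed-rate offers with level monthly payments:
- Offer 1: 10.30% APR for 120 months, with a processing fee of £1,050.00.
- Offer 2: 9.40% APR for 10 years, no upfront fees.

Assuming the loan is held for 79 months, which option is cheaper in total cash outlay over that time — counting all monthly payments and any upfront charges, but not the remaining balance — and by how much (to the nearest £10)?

Offer 2 by £8,940

Offer 1: monthly rate = 10.3%/12 = 0.0085833; payment = 201,200 × 0.0085833 / (1 − (1+0.0085833)^−120) = £2,692.41.
Offer 2: at 9.40% the monthly rate is 0.0078333, so the payment is 201,200 × 0.0078333 / (1 − 1.0078333^−120) = £2,592.48.
Over 79 months: Offer 1 costs 79 × £2,692.41 + £1,050.00 = £213,750.39; Offer 2 costs 79 × £2,592.48 = £204,805.92.
Offer 2 is cheaper by £213,750.39 − £204,805.92 = £8,944.47.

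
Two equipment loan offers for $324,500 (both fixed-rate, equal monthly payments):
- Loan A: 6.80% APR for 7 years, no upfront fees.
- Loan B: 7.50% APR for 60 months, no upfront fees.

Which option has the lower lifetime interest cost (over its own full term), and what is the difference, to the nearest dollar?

Loan B by $18,598

Loan A: monthly rate = 6.8%/12 = 0.0056667; payment = 324,500 × 0.0056667 / (1 − (1+0.0056667)^−84) = $4,865.91.
Total interest on Loan A = 84 × $4,865.91 − $324,500 = $84,236.44.
Loan B: at 7.50% the monthly rate is 0.0062500, so the payment is 324,500 × 0.0062500 / (1 − 1.0062500^−60) = $6,502.31.
Total interest on Loan B = 60 × $6,502.31 − $324,500 = $65,638.60.
Loan B is lower by $18,597.84.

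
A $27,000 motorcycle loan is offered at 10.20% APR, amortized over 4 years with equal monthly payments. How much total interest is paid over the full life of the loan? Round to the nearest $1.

$5,995

Monthly rate = 10.2%/12 = 0.0085000; payment = 27,000 × 0.0085000 / (1 − (1+0.0085000)^−48) = $687.39.
Total paid = 48 × $687.39 = $32,994.72; interest = $32,994.72 − $27,000 = $5,994.72.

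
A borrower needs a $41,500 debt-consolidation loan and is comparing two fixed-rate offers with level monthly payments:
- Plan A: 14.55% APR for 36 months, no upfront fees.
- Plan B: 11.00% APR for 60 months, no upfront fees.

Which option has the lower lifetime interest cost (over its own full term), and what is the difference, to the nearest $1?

Plan A: at 14.55% the monthly rate is 0.0121250, so the payment is 41,500 × 0.0121250 / (1 − 1.0121250^−36) = $1,429.48.
Total interest on Plan A = 36 × $1,429.48 − $41,500 = $9,961.28.
Plan B: monthly rate = 11%/12 = 0.0091667; payment = 41,500 × 0.0091667 / (1 − (1+0.0091667)^−60) = $902.31.
Total interest on Plan B = 60 × $902.31 − $41,500 = $12,638.60.
Plan A is lower by $2,677.32.

Plan A by $2,677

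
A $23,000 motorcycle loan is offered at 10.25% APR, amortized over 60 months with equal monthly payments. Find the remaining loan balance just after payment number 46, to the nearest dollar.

$6,460

With monthly rate i = 10.25%/12 = 0.0085417, the balance after k of n payments is P · [(1+i)^n − (1+i)^k] / [(1+i)^n − 1].
(1+0.0085417)^60 = 1.66583014 and (1+0.0085417)^46 = 1.47882533, so the balance is 23,000 × (1.66583014 − 1.47882533) / (1.66583014 − 1) = $6,459.77.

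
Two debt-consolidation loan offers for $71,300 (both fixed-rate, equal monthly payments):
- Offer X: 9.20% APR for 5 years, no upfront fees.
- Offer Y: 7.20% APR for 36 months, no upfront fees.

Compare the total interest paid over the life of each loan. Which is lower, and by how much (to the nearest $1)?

Offer Y by $9,730

Offer X: at 9.20% the monthly rate is 0.0076667, so the payment is 71,300 × 0.0076667 / (1 − 1.0076667^−60) = $1,487.00.
Total interest on Offer X = 60 × $1,487.00 − $71,300 = $17,920.00.
Offer Y: at 7.20% the monthly rate is 0.0060000, so the payment is 71,300 × 0.0060000 / (1 − 1.0060000^−36) = $2,208.06.
Total interest on Offer Y = 36 × $2,208.06 − $71,300 = $8,190.16.
Offer Y is lower by $9,729.84.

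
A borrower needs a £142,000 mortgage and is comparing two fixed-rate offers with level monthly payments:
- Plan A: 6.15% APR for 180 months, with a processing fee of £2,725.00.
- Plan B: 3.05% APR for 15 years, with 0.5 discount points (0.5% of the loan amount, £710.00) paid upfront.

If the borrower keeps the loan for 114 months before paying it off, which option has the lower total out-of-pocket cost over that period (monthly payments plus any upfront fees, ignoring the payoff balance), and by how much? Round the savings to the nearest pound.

Plan A: at 6.15% the monthly rate is 0.0051250, so the payment is 142,000 × 0.0051250 / (1 − 1.0051250^−180) = £1,209.81.
Plan B: monthly rate = 3.05%/12 = 0.0025417; payment = 142,000 × 0.0025417 / (1 − (1+0.0025417)^−180) = £984.04.
Over 114 months: Plan A costs 114 × £1,209.81 + £2,725.00 = £140,643.34; Plan B costs 114 × £984.04 + £710.00 = £112,890.56.
Plan B is cheaper by £140,643.34 − £112,890.56 = £27,752.78.

Plan B by £27,753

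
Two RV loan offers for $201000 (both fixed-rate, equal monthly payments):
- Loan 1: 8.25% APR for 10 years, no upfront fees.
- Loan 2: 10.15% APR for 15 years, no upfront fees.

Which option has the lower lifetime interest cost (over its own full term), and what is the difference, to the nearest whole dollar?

Loan 1 by $96,281

Loan 1: at 8.25% the monthly rate is 0.0068750, so the payment is 201,000 × 0.0068750 / (1 − 1.0068750^−120) = $2,465.32.
Total interest on Loan 1 = 120 × $2,465.32 − $201,000 = $94,838.40.
Loan 2: at 10.15% the monthly rate is 0.0084583, so the payment is 201,000 × 0.0084583 / (1 − 1.0084583^−180) = $2,178.44.
Total interest on Loan 2 = 180 × $2,178.44 − $201,000 = $191,119.20.
Loan 1 is lower by $96,280.80.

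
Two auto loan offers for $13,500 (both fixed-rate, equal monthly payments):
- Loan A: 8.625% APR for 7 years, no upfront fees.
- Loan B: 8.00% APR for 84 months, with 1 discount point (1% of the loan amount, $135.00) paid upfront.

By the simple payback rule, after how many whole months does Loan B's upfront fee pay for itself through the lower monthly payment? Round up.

32 months

Loan A: monthly rate = 8.625%/12 = 0.0071875; payment = 13,500 × 0.0071875 / (1 − (1+0.0071875)^−84) = $214.64.
Loan B: at 8.00% the monthly rate is 0.0066667, so the payment is 13,500 × 0.0066667 / (1 − 1.0066667^−84) = $210.41.
Monthly savings = $214.64 − $210.41 = $4.23.
Break-even = $135.00 / $4.23 = 31.91 → 32 months.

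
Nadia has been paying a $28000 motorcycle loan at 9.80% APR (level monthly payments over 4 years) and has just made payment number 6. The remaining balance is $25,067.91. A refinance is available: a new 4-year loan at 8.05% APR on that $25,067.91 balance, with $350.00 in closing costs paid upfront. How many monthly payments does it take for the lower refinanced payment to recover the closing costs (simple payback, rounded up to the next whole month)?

Current payment = 28,000 × 9.8%/12 / (1 − (1+0.0081667)^−48) = $707.47.
Refinanced payment = 25,067.91 × 0.0067083 / (1 − (1+0.0067083)^−48) = $612.57.
Monthly savings = $707.47 − $612.57 = $94.90.
Break-even = $350.00 / $94.90 = 3.69 → 4 months.

4 months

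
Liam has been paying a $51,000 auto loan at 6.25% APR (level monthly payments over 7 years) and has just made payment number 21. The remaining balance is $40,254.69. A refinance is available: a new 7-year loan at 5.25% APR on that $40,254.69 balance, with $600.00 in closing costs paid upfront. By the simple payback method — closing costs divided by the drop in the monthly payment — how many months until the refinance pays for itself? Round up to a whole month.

4 months

Current payment = 51,000 × 6.25%/12 / (1 − (1+0.0052083)^−84) = $751.16.
Refinanced payment = 40,254.69 × 0.0043750 / (1 − (1+0.0043750)^−84) = $573.70.
Monthly savings = $751.16 − $573.70 = $177.46.
Break-even = $600.00 / $177.46 = 3.38 → 4 months.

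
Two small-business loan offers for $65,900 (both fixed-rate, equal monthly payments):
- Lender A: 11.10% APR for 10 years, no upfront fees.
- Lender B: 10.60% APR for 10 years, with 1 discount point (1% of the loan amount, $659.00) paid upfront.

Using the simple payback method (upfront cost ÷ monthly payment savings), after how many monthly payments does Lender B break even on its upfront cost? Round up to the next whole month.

Lender A: monthly rate = 11.1%/12 = 0.0092500; payment = 65,900 × 0.0092500 / (1 − (1+0.0092500)^−120) = $911.51.
Lender B: monthly rate = 10.6%/12 = 0.0088333; payment = 65,900 × 0.0088333 / (1 − (1+0.0088333)^−120) = $892.92.
Monthly savings = $911.51 − $892.92 = $18.59.
Break-even = $659.00 / $18.59 = 35.45 → 36 months.

36 months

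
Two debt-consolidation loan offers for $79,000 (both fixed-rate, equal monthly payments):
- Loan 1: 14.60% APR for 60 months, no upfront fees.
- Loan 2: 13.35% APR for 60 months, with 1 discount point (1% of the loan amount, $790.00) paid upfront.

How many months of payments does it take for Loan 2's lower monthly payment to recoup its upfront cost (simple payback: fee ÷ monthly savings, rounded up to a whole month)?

Loan 1: monthly rate = 14.6%/12 = 0.0121667; payment = 79,000 × 0.0121667 / (1 − (1+0.0121667)^−60) = $1,862.86.
Loan 2: monthly rate = 13.35%/12 = 0.0111250; payment = 79,000 × 0.0111250 / (1 − (1+0.0111250)^−60) = $1,811.68.
Monthly savings = $1,862.86 − $1,811.68 = $51.18.
Break-even = $790.00 / $51.18 = 15.44 → 16 months.

16 months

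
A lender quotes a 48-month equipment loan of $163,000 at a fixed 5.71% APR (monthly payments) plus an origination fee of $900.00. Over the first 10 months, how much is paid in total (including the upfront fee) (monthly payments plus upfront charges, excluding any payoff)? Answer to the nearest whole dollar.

$38,964

At 5.71% the monthly rate is 0.0047583, so the payment is 163,000 × 0.0047583 / (1 − 1.0047583^−48) = $3,806.43.
Total outlay = 10 × $3,806.43 + $900.00 = $38,964.30.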